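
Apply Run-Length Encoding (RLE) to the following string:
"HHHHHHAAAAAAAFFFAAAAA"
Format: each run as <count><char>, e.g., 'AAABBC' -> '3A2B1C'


Scanning runs left to right:
  i=0: run of 'H' x 6 -> '6H'
  i=6: run of 'A' x 7 -> '7A'
  i=13: run of 'F' x 3 -> '3F'
  i=16: run of 'A' x 5 -> '5A'

RLE = 6H7A3F5A


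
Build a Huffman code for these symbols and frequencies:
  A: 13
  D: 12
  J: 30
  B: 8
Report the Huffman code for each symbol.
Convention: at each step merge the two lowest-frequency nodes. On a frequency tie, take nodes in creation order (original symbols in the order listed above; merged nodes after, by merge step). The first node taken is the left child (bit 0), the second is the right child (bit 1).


Huffman tree construction:
Step 1: Merge B(8) + D(12) = 20
Step 2: Merge A(13) + (B+D)(20) = 33
Step 3: Merge J(30) + (A+(B+D))(33) = 63
Read each symbol's code off the tree from the root (left child = 0, right child = 1).

Codes:
  A: 10 (length 2)
  D: 111 (length 3)
  J: 0 (length 1)
  B: 110 (length 3)
Average code length: 116/63 = 1.8413 bits/symbol


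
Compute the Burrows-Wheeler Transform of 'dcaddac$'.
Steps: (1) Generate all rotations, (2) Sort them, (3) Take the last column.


Rotations (sorted):
  0: $dcaddac -> last char: c
  1: ac$dcadd -> last char: d
  2: addac$dc -> last char: c
  3: c$dcadda -> last char: a
  4: caddac$d -> last char: d
  5: dac$dcad -> last char: d
  6: dcaddac$ -> last char: $
  7: ddac$dca -> last char: a


BWT = cdcadd$a


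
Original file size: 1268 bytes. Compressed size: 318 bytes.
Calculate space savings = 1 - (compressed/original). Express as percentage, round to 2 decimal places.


ratio = compressed/original = 318/1268 = 0.250789
savings = 1 - ratio = 1 - 0.250789 = 0.749211
as a percentage: 0.749211 * 100 = 74.92%

Space savings = 1 - 318/1268 = 74.92%


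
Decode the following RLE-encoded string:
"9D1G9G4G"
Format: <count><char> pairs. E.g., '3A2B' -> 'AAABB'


Expanding each <count><char> pair:
  9D -> 'DDDDDDDDD'
  1G -> 'G'
  9G -> 'GGGGGGGGG'
  4G -> 'GGGG'

Decoded = DDDDDDDDDGGGGGGGGGGGGGG


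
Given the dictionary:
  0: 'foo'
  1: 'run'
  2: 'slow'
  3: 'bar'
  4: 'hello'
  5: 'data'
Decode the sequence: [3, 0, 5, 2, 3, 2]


Look up each index in the dictionary:
  3 -> 'bar'
  0 -> 'foo'
  5 -> 'data'
  2 -> 'slow'
  3 -> 'bar'
  2 -> 'slow'

Decoded: "bar foo data slow bar slow"


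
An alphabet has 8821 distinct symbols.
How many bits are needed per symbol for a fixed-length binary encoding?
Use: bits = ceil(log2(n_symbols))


log2(8821) = 13.1067
Bracket: 2^13 = 8192 < 8821 <= 2^14 = 16384
So ceil(log2(8821)) = 14

bits = ceil(log2(8821)) = ceil(13.1067) = 14 bits


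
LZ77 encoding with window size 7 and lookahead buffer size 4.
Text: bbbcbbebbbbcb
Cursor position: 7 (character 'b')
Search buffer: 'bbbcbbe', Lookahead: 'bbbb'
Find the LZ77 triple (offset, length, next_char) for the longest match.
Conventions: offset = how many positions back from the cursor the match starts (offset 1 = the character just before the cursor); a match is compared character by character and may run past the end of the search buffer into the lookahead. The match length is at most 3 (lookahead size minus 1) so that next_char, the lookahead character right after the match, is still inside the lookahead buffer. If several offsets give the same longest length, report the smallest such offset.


Try each offset into the search buffer:
  offset=1 (pos 6, char 'e'): match length 0
  offset=2 (pos 5, char 'b'): match length 1
  offset=3 (pos 4, char 'b'): match length 2
  offset=4 (pos 3, char 'c'): match length 0
  offset=5 (pos 2, char 'b'): match length 1
  offset=6 (pos 1, char 'b'): match length 2
  offset=7 (pos 0, char 'b'): match length 3
Longest match has length 3 at offset 7.
next_char = character at position 7 + 3 = 10 -> 'b'

Best match: offset=7, length=3 (matching 'bbb' starting at position 0)
LZ77 triple: (7, 3, 'b')


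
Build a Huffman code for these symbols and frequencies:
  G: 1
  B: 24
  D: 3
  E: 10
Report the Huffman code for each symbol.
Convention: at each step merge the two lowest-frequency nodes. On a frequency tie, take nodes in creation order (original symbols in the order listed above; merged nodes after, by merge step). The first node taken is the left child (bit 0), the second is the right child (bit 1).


Huffman tree construction:
Step 1: Merge G(1) + D(3) = 4
Step 2: Merge (G+D)(4) + E(10) = 14
Step 3: Merge ((G+D)+E)(14) + B(24) = 38
Read each symbol's code off the tree from the root (left child = 0, right child = 1).

Codes:
  G: 000 (length 3)
  B: 1 (length 1)
  D: 001 (length 3)
  E: 01 (length 2)
Average code length: 56/38 = 1.4737 bits/symbol


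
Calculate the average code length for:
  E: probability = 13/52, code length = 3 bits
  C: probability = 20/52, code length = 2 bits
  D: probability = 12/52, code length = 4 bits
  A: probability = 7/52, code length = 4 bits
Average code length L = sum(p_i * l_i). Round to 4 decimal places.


Weighted contributions p_i * l_i:
  E: (13/52) * 3 = 39/52
  C: (20/52) * 2 = 40/52
  D: (12/52) * 4 = 48/52
  A: (7/52) * 4 = 28/52
Sum = (39 + 40 + 48 + 28)/52 = 155/52

L = 155/52 = 2.9808 bits/symbol


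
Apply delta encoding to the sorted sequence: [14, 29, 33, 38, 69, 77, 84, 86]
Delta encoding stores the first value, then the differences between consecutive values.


First value: 14
Deltas:
  29 - 14 = 15
  33 - 29 = 4
  38 - 33 = 5
  69 - 38 = 31
  77 - 69 = 8
  84 - 77 = 7
  86 - 84 = 2


Delta encoded: [14, 15, 4, 5, 31, 8, 7, 2]


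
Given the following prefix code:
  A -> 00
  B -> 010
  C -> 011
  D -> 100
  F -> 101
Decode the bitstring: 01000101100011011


Decoding step by step:
Bits 010 -> B
Bits 00 -> A
Bits 101 -> F
Bits 100 -> D
Bits 011 -> C
Bits 011 -> C


Decoded message: BAFDCC


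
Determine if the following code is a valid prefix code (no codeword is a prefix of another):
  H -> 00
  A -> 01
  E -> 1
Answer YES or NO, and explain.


Checking each pair (does one codeword prefix another?):
  H='00' vs A='01': no prefix
  H='00' vs E='1': no prefix
  A='01' vs H='00': no prefix
  A='01' vs E='1': no prefix
  E='1' vs H='00': no prefix
  E='1' vs A='01': no prefix
No violation found over all pairs.

YES -- this is a valid prefix code. No codeword is a prefix of any other codeword.


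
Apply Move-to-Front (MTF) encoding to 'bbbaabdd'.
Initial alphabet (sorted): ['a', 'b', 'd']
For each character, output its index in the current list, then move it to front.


MTF encoding:
'b': index 1 in ['a', 'b', 'd'] -> ['b', 'a', 'd']
'b': index 0 in ['b', 'a', 'd'] -> ['b', 'a', 'd']
'b': index 0 in ['b', 'a', 'd'] -> ['b', 'a', 'd']
'a': index 1 in ['b', 'a', 'd'] -> ['a', 'b', 'd']
'a': index 0 in ['a', 'b', 'd'] -> ['a', 'b', 'd']
'b': index 1 in ['a', 'b', 'd'] -> ['b', 'a', 'd']
'd': index 2 in ['b', 'a', 'd'] -> ['d', 'b', 'a']
'd': index 0 in ['d', 'b', 'a'] -> ['d', 'b', 'a']


Output: [1, 0, 0, 1, 0, 1, 2, 0]


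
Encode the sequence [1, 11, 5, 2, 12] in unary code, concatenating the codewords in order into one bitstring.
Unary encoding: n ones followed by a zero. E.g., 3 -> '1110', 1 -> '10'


Encode each number as n ones followed by a terminating 0:
  1 -> 10 (2 bits)
  11 -> 111111111110 (12 bits)
  5 -> 111110 (6 bits)
  2 -> 110 (3 bits)
  12 -> 1111111111110 (13 bits)
Total length = 2 + 12 + 6 + 3 + 13 = 36 bits.

Unary([1, 11, 5, 2, 12]) = 101111111111101111101101111111111110 (36 bits)


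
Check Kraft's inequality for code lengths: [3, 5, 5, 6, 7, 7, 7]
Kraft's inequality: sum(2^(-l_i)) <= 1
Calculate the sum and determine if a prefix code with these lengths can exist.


Sum = 2^(-3) + 2^(-5) + 2^(-5) + 2^(-6) + 2^(-7) + 2^(-7) + 2^(-7)
    = 0.125 + 0.03125 + 0.03125 + 0.015625 + 0.0078125 + 0.0078125 + 0.0078125
    = 29/128 = 0.2265625
Since 0.2265625 <= 1, Kraft's inequality IS satisfied.
A prefix code with these lengths CAN exist.

Kraft sum = 0.2265625. Satisfied.


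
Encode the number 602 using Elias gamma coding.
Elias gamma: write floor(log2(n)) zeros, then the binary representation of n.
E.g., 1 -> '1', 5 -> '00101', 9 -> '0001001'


num_bits = floor(log2(602)) + 1 = 10
leading_zeros = num_bits - 1 = 9
binary(602) = 1001011010

Elias gamma(602) = '000000000' + '1001011010' = 0000000001001011010 (19 bits)


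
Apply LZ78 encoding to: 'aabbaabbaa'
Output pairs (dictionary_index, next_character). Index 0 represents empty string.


LZ78 encoding steps:
Dictionary: {0: ''}
Step 1: w='' (idx 0), next='a' -> output (0, 'a'), add 'a' as idx 1
Step 2: w='a' (idx 1), next='b' -> output (1, 'b'), add 'ab' as idx 2
Step 3: w='' (idx 0), next='b' -> output (0, 'b'), add 'b' as idx 3
Step 4: w='a' (idx 1), next='a' -> output (1, 'a'), add 'aa' as idx 4
Step 5: w='b' (idx 3), next='b' -> output (3, 'b'), add 'bb' as idx 5
Step 6: w='aa' (idx 4), end of input -> output (4, '')


Encoded: [(0, 'a'), (1, 'b'), (0, 'b'), (1, 'a'), (3, 'b'), (4, '')]


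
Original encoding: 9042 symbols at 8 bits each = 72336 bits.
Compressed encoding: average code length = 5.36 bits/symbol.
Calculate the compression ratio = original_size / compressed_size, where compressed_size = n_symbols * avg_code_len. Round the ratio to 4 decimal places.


original_size = n_symbols * orig_bits = 9042 * 8 = 72336 bits
compressed_size = n_symbols * avg_code_len = 9042 * 5.36 = 48465.12 bits
ratio = original_size / compressed_size = 72336 / 48465.12 = 1.4925

Compression ratio = 1.4925


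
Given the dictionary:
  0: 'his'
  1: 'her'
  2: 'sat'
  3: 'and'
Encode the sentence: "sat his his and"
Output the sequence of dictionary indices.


Look up each word in the dictionary:
  'sat' -> 2
  'his' -> 0
  'his' -> 0
  'and' -> 3

Encoded: [2, 0, 0, 3]


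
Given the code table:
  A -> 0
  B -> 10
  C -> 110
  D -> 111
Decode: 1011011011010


Decoding:
10 -> B
110 -> C
110 -> C
110 -> C
10 -> B


Result: BCCCB


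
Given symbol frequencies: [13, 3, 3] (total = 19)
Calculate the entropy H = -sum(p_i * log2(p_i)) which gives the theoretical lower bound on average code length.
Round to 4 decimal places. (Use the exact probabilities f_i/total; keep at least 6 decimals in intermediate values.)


Per-symbol terms -p_i * log2(p_i) with p_i = f_i/19:
  p = 13/19 = 0.684211: log2(p) = -0.547488, -p*log2(p) = 0.374597
  p = 3/19 = 0.157895: log2(p) = -2.662965, -p*log2(p) = 0.420468
  p = 3/19 = 0.157895: log2(p) = -2.662965, -p*log2(p) = 0.420468
H = 0.374597 + 0.420468 + 0.420468 = 1.215533

H = 1.2155 bits/symbol


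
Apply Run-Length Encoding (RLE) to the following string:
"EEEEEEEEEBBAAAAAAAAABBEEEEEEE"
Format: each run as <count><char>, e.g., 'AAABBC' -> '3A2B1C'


Scanning runs left to right:
  i=0: run of 'E' x 9 -> '9E'
  i=9: run of 'B' x 2 -> '2B'
  i=11: run of 'A' x 9 -> '9A'
  i=20: run of 'B' x 2 -> '2B'
  i=22: run of 'E' x 7 -> '7E'

RLE = 9E2B9A2B7E


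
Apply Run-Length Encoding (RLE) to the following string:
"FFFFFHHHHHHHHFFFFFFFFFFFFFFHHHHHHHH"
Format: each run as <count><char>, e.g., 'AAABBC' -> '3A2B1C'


Scanning runs left to right:
  i=0: run of 'F' x 5 -> '5F'
  i=5: run of 'H' x 8 -> '8H'
  i=13: run of 'F' x 14 -> '14F'
  i=27: run of 'H' x 8 -> '8H'

RLE = 5F8H14F8H


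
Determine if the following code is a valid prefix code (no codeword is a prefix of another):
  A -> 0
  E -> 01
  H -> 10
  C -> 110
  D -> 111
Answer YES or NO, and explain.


Checking each pair (does one codeword prefix another?):
  A='0' vs E='01': prefix -- VIOLATION

NO -- this is NOT a valid prefix code. A (0) is a prefix of E (01).


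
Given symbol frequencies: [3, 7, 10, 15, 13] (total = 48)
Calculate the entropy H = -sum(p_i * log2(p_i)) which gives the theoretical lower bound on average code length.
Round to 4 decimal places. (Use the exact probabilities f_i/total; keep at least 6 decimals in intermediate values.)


Per-symbol terms -p_i * log2(p_i) with p_i = f_i/48:
  p = 3/48 = 0.062500: log2(p) = -4.000000, -p*log2(p) = 0.250000
  p = 7/48 = 0.145833: log2(p) = -2.777608, -p*log2(p) = 0.405068
  p = 10/48 = 0.208333: log2(p) = -2.263034, -p*log2(p) = 0.471466
  p = 15/48 = 0.312500: log2(p) = -1.678072, -p*log2(p) = 0.524397
  p = 13/48 = 0.270833: log2(p) = -1.884523, -p*log2(p) = 0.510392
H = 0.250000 + 0.405068 + 0.471466 + 0.524397 + 0.510392 = 2.161323

H = 2.1613 bits/symbol


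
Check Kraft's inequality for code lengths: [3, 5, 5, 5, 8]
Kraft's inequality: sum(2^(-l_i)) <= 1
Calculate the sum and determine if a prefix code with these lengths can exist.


Sum = 2^(-3) + 2^(-5) + 2^(-5) + 2^(-5) + 2^(-8)
    = 0.125 + 0.03125 + 0.03125 + 0.03125 + 0.00390625
    = 57/256 = 0.22265625
Since 0.22265625 <= 1, Kraft's inequality IS satisfied.
A prefix code with these lengths CAN exist.

Kraft sum = 0.22265625. Satisfied.


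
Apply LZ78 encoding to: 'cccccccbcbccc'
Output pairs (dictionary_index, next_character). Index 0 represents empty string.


LZ78 encoding steps:
Dictionary: {0: ''}
Step 1: w='' (idx 0), next='c' -> output (0, 'c'), add 'c' as idx 1
Step 2: w='c' (idx 1), next='c' -> output (1, 'c'), add 'cc' as idx 2
Step 3: w='cc' (idx 2), next='c' -> output (2, 'c'), add 'ccc' as idx 3
Step 4: w='c' (idx 1), next='b' -> output (1, 'b'), add 'cb' as idx 4
Step 5: w='cb' (idx 4), next='c' -> output (4, 'c'), add 'cbc' as idx 5
Step 6: w='cc' (idx 2), end of input -> output (2, '')


Encoded: [(0, 'c'), (1, 'c'), (2, 'c'), (1, 'b'), (4, 'c'), (2, '')]


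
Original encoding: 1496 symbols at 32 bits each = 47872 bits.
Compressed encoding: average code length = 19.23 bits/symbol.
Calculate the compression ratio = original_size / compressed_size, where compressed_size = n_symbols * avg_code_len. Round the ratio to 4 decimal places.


original_size = n_symbols * orig_bits = 1496 * 32 = 47872 bits
compressed_size = n_symbols * avg_code_len = 1496 * 19.23 = 28768.08 bits
ratio = original_size / compressed_size = 47872 / 28768.08 = 1.6641

Compression ratio = 1.6641


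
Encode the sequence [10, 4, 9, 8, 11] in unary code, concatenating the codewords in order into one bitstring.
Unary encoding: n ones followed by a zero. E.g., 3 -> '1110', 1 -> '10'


Encode each number as n ones followed by a terminating 0:
  10 -> 11111111110 (11 bits)
  4 -> 11110 (5 bits)
  9 -> 1111111110 (10 bits)
  8 -> 111111110 (9 bits)
  11 -> 111111111110 (12 bits)
Total length = 11 + 5 + 10 + 9 + 12 = 47 bits.

Unary([10, 4, 9, 8, 11]) = 11111111110111101111111110111111110111111111110 (47 bits)


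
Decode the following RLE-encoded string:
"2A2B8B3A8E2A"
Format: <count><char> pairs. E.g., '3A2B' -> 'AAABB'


Expanding each <count><char> pair:
  2A -> 'AA'
  2B -> 'BB'
  8B -> 'BBBBBBBB'
  3A -> 'AAA'
  8E -> 'EEEEEEEE'
  2A -> 'AA'

Decoded = AABBBBBBBBBBAAAEEEEEEEEAA


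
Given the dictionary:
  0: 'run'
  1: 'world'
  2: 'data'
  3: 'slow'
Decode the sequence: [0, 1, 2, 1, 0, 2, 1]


Look up each index in the dictionary:
  0 -> 'run'
  1 -> 'world'
  2 -> 'data'
  1 -> 'world'
  0 -> 'run'
  2 -> 'data'
  1 -> 'world'

Decoded: "run world data world run data world"


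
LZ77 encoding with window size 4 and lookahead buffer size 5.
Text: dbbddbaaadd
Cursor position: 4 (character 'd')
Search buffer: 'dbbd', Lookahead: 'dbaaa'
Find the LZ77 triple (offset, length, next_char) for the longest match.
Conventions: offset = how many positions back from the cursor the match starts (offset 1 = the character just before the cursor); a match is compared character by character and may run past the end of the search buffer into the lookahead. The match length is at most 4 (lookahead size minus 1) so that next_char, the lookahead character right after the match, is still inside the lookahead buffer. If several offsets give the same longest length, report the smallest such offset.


Try each offset into the search buffer:
  offset=1 (pos 3, char 'd'): match length 1
  offset=2 (pos 2, char 'b'): match length 0
  offset=3 (pos 1, char 'b'): match length 0
  offset=4 (pos 0, char 'd'): match length 2
Longest match has length 2 at offset 4.
next_char = character at position 4 + 2 = 6 -> 'a'

Best match: offset=4, length=2 (matching 'db' starting at position 0)
LZ77 triple: (4, 2, 'a')


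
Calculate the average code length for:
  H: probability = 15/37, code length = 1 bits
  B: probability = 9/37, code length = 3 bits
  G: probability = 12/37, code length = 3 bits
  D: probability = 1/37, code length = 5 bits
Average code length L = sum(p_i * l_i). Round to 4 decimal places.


Weighted contributions p_i * l_i:
  H: (15/37) * 1 = 15/37
  B: (9/37) * 3 = 27/37
  G: (12/37) * 3 = 36/37
  D: (1/37) * 5 = 5/37
Sum = (15 + 27 + 36 + 5)/37 = 83/37

L = 83/37 = 2.2432 bits/symbol


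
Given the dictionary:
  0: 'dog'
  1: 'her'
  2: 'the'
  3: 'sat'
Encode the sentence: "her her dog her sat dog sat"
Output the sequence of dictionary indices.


Look up each word in the dictionary:
  'her' -> 1
  'her' -> 1
  'dog' -> 0
  'her' -> 1
  'sat' -> 3
  'dog' -> 0
  'sat' -> 3

Encoded: [1, 1, 0, 1, 3, 0, 3]


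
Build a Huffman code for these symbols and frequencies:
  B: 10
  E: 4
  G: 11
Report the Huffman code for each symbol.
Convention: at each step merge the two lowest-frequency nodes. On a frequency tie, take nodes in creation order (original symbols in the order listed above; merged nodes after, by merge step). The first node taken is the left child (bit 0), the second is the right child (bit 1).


Huffman tree construction:
Step 1: Merge E(4) + B(10) = 14
Step 2: Merge G(11) + (E+B)(14) = 25
Read each symbol's code off the tree from the root (left child = 0, right child = 1).

Codes:
  B: 11 (length 2)
  E: 10 (length 2)
  G: 0 (length 1)
Average code length: 39/25 = 1.5600 bits/symbol


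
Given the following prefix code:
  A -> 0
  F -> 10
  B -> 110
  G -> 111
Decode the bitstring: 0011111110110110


Decoding step by step:
Bits 0 -> A
Bits 0 -> A
Bits 111 -> G
Bits 111 -> G
Bits 10 -> F
Bits 110 -> B
Bits 110 -> B


Decoded message: AAGGFBB


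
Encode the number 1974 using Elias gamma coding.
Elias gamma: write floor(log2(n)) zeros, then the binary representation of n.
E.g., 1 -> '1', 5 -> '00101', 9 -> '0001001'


num_bits = floor(log2(1974)) + 1 = 11
leading_zeros = num_bits - 1 = 10
binary(1974) = 11110110110

Elias gamma(1974) = '0000000000' + '11110110110' = 000000000011110110110 (21 bits)


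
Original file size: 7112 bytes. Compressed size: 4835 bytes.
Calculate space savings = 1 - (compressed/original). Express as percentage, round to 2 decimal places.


ratio = compressed/original = 4835/7112 = 0.679837
savings = 1 - ratio = 1 - 0.679837 = 0.320163
as a percentage: 0.320163 * 100 = 32.02%

Space savings = 1 - 4835/7112 = 32.02%


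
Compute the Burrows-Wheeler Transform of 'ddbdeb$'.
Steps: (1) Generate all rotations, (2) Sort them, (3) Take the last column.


Rotations (sorted):
  0: $ddbdeb -> last char: b
  1: b$ddbde -> last char: e
  2: bdeb$dd -> last char: d
  3: dbdeb$d -> last char: d
  4: ddbdeb$ -> last char: $
  5: deb$ddb -> last char: b
  6: eb$ddbd -> last char: d


BWT = bedd$bd


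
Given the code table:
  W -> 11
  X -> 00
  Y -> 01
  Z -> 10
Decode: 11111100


Decoding:
11 -> W
11 -> W
11 -> W
00 -> X


Result: WWWX


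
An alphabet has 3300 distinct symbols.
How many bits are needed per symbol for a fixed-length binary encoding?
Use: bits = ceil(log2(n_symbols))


log2(3300) = 11.6883
Bracket: 2^11 = 2048 < 3300 <= 2^12 = 4096
So ceil(log2(3300)) = 12

bits = ceil(log2(3300)) = ceil(11.6883) = 12 bits


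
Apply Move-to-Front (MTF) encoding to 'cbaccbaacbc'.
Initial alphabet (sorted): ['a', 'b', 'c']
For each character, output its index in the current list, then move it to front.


MTF encoding:
'c': index 2 in ['a', 'b', 'c'] -> ['c', 'a', 'b']
'b': index 2 in ['c', 'a', 'b'] -> ['b', 'c', 'a']
'a': index 2 in ['b', 'c', 'a'] -> ['a', 'b', 'c']
'c': index 2 in ['a', 'b', 'c'] -> ['c', 'a', 'b']
'c': index 0 in ['c', 'a', 'b'] -> ['c', 'a', 'b']
'b': index 2 in ['c', 'a', 'b'] -> ['b', 'c', 'a']
'a': index 2 in ['b', 'c', 'a'] -> ['a', 'b', 'c']
'a': index 0 in ['a', 'b', 'c'] -> ['a', 'b', 'c']
'c': index 2 in ['a', 'b', 'c'] -> ['c', 'a', 'b']
'b': index 2 in ['c', 'a', 'b'] -> ['b', 'c', 'a']
'c': index 1 in ['b', 'c', 'a'] -> ['c', 'b', 'a']


Output: [2, 2, 2, 2, 0, 2, 2, 0, 2, 2, 1]


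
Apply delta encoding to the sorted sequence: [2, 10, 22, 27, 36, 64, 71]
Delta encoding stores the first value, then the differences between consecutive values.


First value: 2
Deltas:
  10 - 2 = 8
  22 - 10 = 12
  27 - 22 = 5
  36 - 27 = 9
  64 - 36 = 28
  71 - 64 = 7


Delta encoded: [2, 8, 12, 5, 9, 28, 7]


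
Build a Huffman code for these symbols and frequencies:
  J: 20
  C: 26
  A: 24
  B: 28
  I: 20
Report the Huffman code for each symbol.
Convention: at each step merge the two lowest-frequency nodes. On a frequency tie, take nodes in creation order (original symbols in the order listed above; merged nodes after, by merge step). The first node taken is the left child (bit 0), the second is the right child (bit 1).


Huffman tree construction:
Step 1: Merge J(20) + I(20) = 40
Step 2: Merge A(24) + C(26) = 50
Step 3: Merge B(28) + (J+I)(40) = 68
Step 4: Merge (A+C)(50) + (B+(J+I))(68) = 118
Read each symbol's code off the tree from the root (left child = 0, right child = 1).

Codes:
  J: 110 (length 3)
  C: 01 (length 2)
  A: 00 (length 2)
  B: 10 (length 2)
  I: 111 (length 3)
Average code length: 276/118 = 2.3390 bits/symbol


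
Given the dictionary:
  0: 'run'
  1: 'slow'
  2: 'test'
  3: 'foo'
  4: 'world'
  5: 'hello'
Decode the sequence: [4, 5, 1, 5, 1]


Look up each index in the dictionary:
  4 -> 'world'
  5 -> 'hello'
  1 -> 'slow'
  5 -> 'hello'
  1 -> 'slow'

Decoded: "world hello slow hello slow"


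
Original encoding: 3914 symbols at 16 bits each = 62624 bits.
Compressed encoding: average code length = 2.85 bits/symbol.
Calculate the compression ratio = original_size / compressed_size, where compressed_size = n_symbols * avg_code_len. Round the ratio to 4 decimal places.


original_size = n_symbols * orig_bits = 3914 * 16 = 62624 bits
compressed_size = n_symbols * avg_code_len = 3914 * 2.85 = 11154.9 bits
ratio = original_size / compressed_size = 62624 / 11154.9 = 5.614

Compression ratio = 5.614


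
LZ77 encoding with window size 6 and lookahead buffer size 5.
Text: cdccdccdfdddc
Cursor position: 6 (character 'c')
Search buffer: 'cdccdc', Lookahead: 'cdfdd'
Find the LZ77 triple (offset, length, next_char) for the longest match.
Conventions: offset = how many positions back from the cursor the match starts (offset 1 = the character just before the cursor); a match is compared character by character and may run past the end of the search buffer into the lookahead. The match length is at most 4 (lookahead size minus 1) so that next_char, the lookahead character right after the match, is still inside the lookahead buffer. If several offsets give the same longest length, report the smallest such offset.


Try each offset into the search buffer:
  offset=1 (pos 5, char 'c'): match length 1
  offset=2 (pos 4, char 'd'): match length 0
  offset=3 (pos 3, char 'c'): match length 2
  offset=4 (pos 2, char 'c'): match length 1
  offset=5 (pos 1, char 'd'): match length 0
  offset=6 (pos 0, char 'c'): match length 2
Longest match has length 2, found at offsets 3, 6; take the smallest, offset 3.
next_char = character at position 6 + 2 = 8 -> 'f'

Best match: offset=3, length=2 (matching 'cd' starting at position 3)
LZ77 triple: (3, 2, 'f')


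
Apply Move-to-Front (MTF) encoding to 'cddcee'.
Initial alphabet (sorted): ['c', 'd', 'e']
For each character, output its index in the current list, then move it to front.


MTF encoding:
'c': index 0 in ['c', 'd', 'e'] -> ['c', 'd', 'e']
'd': index 1 in ['c', 'd', 'e'] -> ['d', 'c', 'e']
'd': index 0 in ['d', 'c', 'e'] -> ['d', 'c', 'e']
'c': index 1 in ['d', 'c', 'e'] -> ['c', 'd', 'e']
'e': index 2 in ['c', 'd', 'e'] -> ['e', 'c', 'd']
'e': index 0 in ['e', 'c', 'd'] -> ['e', 'c', 'd']


Output: [0, 1, 0, 1, 2, 0]


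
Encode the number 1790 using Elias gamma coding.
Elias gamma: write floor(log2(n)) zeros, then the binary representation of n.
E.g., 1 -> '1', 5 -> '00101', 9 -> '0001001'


num_bits = floor(log2(1790)) + 1 = 11
leading_zeros = num_bits - 1 = 10
binary(1790) = 11011111110

Elias gamma(1790) = '0000000000' + '11011111110' = 000000000011011111110 (21 bits)


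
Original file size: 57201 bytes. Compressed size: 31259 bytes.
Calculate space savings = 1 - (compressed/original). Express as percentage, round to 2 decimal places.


ratio = compressed/original = 31259/57201 = 0.546476
savings = 1 - ratio = 1 - 0.546476 = 0.453524
as a percentage: 0.453524 * 100 = 45.35%

Space savings = 1 - 31259/57201 = 45.35%


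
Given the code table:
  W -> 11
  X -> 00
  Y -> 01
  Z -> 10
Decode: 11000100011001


Decoding:
11 -> W
00 -> X
01 -> Y
00 -> X
01 -> Y
10 -> Z
01 -> Y


Result: WXYXYZY


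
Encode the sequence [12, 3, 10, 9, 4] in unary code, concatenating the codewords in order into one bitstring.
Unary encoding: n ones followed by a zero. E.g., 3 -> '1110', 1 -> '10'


Encode each number as n ones followed by a terminating 0:
  12 -> 1111111111110 (13 bits)
  3 -> 1110 (4 bits)
  10 -> 11111111110 (11 bits)
  9 -> 1111111110 (10 bits)
  4 -> 11110 (5 bits)
Total length = 13 + 4 + 11 + 10 + 5 = 43 bits.

Unary([12, 3, 10, 9, 4]) = 1111111111110111011111111110111111111011110 (43 bits)


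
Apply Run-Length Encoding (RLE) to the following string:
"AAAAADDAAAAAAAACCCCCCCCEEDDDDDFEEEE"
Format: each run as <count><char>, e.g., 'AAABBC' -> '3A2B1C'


Scanning runs left to right:
  i=0: run of 'A' x 5 -> '5A'
  i=5: run of 'D' x 2 -> '2D'
  i=7: run of 'A' x 8 -> '8A'
  i=15: run of 'C' x 8 -> '8C'
  i=23: run of 'E' x 2 -> '2E'
  i=25: run of 'D' x 5 -> '5D'
  i=30: run of 'F' x 1 -> '1F'
  i=31: run of 'E' x 4 -> '4E'

RLE = 5A2D8A8C2E5D1F4E


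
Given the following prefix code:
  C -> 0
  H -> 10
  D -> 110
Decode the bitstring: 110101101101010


Decoding step by step:
Bits 110 -> D
Bits 10 -> H
Bits 110 -> D
Bits 110 -> D
Bits 10 -> H
Bits 10 -> H


Decoded message: DHDDHH


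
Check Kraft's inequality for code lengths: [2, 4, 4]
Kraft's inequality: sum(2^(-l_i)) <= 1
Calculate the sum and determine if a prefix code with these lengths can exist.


Sum = 2^(-2) + 2^(-4) + 2^(-4)
    = 0.25 + 0.0625 + 0.0625
    = 6/16 = 0.375
Since 0.375 <= 1, Kraft's inequality IS satisfied.
A prefix code with these lengths CAN exist.

Kraft sum = 0.375. Satisfied.


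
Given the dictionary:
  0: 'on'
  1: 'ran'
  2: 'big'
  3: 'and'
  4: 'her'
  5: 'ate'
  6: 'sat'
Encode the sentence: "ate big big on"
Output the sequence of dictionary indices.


Look up each word in the dictionary:
  'ate' -> 5
  'big' -> 2
  'big' -> 2
  'on' -> 0

Encoded: [5, 2, 2, 0]


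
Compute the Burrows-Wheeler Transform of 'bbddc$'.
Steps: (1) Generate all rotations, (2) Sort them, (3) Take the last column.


Rotations (sorted):
  0: $bbddc -> last char: c
  1: bbddc$ -> last char: $
  2: bddc$b -> last char: b
  3: c$bbdd -> last char: d
  4: dc$bbd -> last char: d
  5: ddc$bb -> last char: b


BWT = c$bddb


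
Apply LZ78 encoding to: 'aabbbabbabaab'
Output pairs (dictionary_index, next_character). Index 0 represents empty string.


LZ78 encoding steps:
Dictionary: {0: ''}
Step 1: w='' (idx 0), next='a' -> output (0, 'a'), add 'a' as idx 1
Step 2: w='a' (idx 1), next='b' -> output (1, 'b'), add 'ab' as idx 2
Step 3: w='' (idx 0), next='b' -> output (0, 'b'), add 'b' as idx 3
Step 4: w='b' (idx 3), next='a' -> output (3, 'a'), add 'ba' as idx 4
Step 5: w='b' (idx 3), next='b' -> output (3, 'b'), add 'bb' as idx 5
Step 6: w='ab' (idx 2), next='a' -> output (2, 'a'), add 'aba' as idx 6
Step 7: w='ab' (idx 2), end of input -> output (2, '')


Encoded: [(0, 'a'), (1, 'b'), (0, 'b'), (3, 'a'), (3, 'b'), (2, 'a'), (2, '')]


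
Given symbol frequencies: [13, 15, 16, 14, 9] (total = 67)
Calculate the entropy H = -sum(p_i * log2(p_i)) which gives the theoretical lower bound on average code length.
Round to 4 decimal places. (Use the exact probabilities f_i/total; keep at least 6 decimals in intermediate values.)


Per-symbol terms -p_i * log2(p_i) with p_i = f_i/67:
  p = 13/67 = 0.194030: log2(p) = -2.365649, -p*log2(p) = 0.459007
  p = 15/67 = 0.223881: log2(p) = -2.159199, -p*log2(p) = 0.483403
  p = 16/67 = 0.238806: log2(p) = -2.066089, -p*log2(p) = 0.493394
  p = 14/67 = 0.208955: log2(p) = -2.258734, -p*log2(p) = 0.471974
  p = 9/67 = 0.134328: log2(p) = -2.896164, -p*log2(p) = 0.389037
H = 0.459007 + 0.483403 + 0.493394 + 0.471974 + 0.389037 = 2.296815

H = 2.2968 bits/symbol


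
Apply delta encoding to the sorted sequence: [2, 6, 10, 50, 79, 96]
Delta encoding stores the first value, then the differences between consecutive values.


First value: 2
Deltas:
  6 - 2 = 4
  10 - 6 = 4
  50 - 10 = 40
  79 - 50 = 29
  96 - 79 = 17


Delta encoded: [2, 4, 4, 40, 29, 17]


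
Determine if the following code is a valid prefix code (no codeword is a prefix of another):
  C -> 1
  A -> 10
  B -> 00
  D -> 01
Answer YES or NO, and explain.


Checking each pair (does one codeword prefix another?):
  C='1' vs A='10': prefix -- VIOLATION

NO -- this is NOT a valid prefix code. C (1) is a prefix of A (10).


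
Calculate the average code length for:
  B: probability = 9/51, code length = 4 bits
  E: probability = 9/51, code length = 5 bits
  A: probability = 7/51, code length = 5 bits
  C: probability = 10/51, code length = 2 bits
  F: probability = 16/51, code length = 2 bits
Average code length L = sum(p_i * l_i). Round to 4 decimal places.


Weighted contributions p_i * l_i:
  B: (9/51) * 4 = 36/51
  E: (9/51) * 5 = 45/51
  A: (7/51) * 5 = 35/51
  C: (10/51) * 2 = 20/51
  F: (16/51) * 2 = 32/51
Sum = (36 + 45 + 35 + 20 + 32)/51 = 168/51

L = 168/51 = 3.2941 bits/symbol


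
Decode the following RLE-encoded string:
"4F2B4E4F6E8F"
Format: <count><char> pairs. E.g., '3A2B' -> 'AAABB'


Expanding each <count><char> pair:
  4F -> 'FFFF'
  2B -> 'BB'
  4E -> 'EEEE'
  4F -> 'FFFF'
  6E -> 'EEEEEE'
  8F -> 'FFFFFFFF'

Decoded = FFFFBBEEEEFFFFEEEEEEFFFFFFFF


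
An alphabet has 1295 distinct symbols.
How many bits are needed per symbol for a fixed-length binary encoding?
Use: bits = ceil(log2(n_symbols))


log2(1295) = 10.3387
Bracket: 2^10 = 1024 < 1295 <= 2^11 = 2048
So ceil(log2(1295)) = 11

bits = ceil(log2(1295)) = ceil(10.3387) = 11 bits


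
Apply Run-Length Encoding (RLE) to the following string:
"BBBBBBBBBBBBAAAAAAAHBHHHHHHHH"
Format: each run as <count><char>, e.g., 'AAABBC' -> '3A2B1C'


Scanning runs left to right:
  i=0: run of 'B' x 12 -> '12B'
  i=12: run of 'A' x 7 -> '7A'
  i=19: run of 'H' x 1 -> '1H'
  i=20: run of 'B' x 1 -> '1B'
  i=21: run of 'H' x 8 -> '8H'

RLE = 12B7A1H1B8H


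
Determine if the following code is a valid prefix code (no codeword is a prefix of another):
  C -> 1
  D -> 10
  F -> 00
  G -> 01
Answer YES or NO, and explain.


Checking each pair (does one codeword prefix another?):
  C='1' vs D='10': prefix -- VIOLATION

NO -- this is NOT a valid prefix code. C (1) is a prefix of D (10).


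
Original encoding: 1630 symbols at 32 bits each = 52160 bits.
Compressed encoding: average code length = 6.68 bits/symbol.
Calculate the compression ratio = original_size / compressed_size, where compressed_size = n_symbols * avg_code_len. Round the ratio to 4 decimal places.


original_size = n_symbols * orig_bits = 1630 * 32 = 52160 bits
compressed_size = n_symbols * avg_code_len = 1630 * 6.68 = 10888.4 bits
ratio = original_size / compressed_size = 52160 / 10888.4 = 4.7904

Compression ratio = 4.7904


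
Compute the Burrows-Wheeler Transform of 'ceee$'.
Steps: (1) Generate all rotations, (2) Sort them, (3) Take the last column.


Rotations (sorted):
  0: $ceee -> last char: e
  1: ceee$ -> last char: $
  2: e$cee -> last char: e
  3: ee$ce -> last char: e
  4: eee$c -> last char: c


BWT = e$eec


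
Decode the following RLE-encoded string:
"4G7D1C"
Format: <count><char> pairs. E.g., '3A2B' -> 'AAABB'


Expanding each <count><char> pair:
  4G -> 'GGGG'
  7D -> 'DDDDDDD'
  1C -> 'C'

Decoded = GGGGDDDDDDDC


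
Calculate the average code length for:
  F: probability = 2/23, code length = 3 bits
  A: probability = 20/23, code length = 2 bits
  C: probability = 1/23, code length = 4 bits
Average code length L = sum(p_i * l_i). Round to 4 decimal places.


Weighted contributions p_i * l_i:
  F: (2/23) * 3 = 6/23
  A: (20/23) * 2 = 40/23
  C: (1/23) * 4 = 4/23
Sum = (6 + 40 + 4)/23 = 50/23

L = 50/23 = 2.1739 bits/symbol


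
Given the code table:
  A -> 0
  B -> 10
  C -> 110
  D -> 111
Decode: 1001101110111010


Decoding:
10 -> B
0 -> A
110 -> C
111 -> D
0 -> A
111 -> D
0 -> A
10 -> B


Result: BACDADAB


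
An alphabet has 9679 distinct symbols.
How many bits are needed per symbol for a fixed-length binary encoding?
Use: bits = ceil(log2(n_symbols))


log2(9679) = 13.2406
Bracket: 2^13 = 8192 < 9679 <= 2^14 = 16384
So ceil(log2(9679)) = 14

bits = ceil(log2(9679)) = ceil(13.2406) = 14 bits


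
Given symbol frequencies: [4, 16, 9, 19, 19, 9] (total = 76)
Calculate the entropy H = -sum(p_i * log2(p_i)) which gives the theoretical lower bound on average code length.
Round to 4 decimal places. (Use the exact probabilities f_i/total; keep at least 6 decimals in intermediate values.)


Per-symbol terms -p_i * log2(p_i) with p_i = f_i/76:
  p = 4/76 = 0.052632: log2(p) = -4.247928, -p*log2(p) = 0.223575
  p = 16/76 = 0.210526: log2(p) = -2.247928, -p*log2(p) = 0.473248
  p = 9/76 = 0.118421: log2(p) = -3.078003, -p*log2(p) = 0.364500
  p = 19/76 = 0.250000: log2(p) = -2.000000, -p*log2(p) = 0.500000
  p = 19/76 = 0.250000: log2(p) = -2.000000, -p*log2(p) = 0.500000
  p = 9/76 = 0.118421: log2(p) = -3.078003, -p*log2(p) = 0.364500
H = 0.223575 + 0.473248 + 0.364500 + 0.500000 + 0.500000 + 0.364500 = 2.425823

H = 2.4258 bits/symbol


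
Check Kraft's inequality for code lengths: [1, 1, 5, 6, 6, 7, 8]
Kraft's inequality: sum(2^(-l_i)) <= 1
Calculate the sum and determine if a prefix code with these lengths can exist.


Sum = 2^(-1) + 2^(-1) + 2^(-5) + 2^(-6) + 2^(-6) + 2^(-7) + 2^(-8)
    = 0.5 + 0.5 + 0.03125 + 0.015625 + 0.015625 + 0.0078125 + 0.00390625
    = 275/256 = 1.07421875
Since 1.07421875 > 1, Kraft's inequality is NOT satisfied.
A prefix code with these lengths CANNOT exist.

Kraft sum = 1.07421875. Not satisfied.


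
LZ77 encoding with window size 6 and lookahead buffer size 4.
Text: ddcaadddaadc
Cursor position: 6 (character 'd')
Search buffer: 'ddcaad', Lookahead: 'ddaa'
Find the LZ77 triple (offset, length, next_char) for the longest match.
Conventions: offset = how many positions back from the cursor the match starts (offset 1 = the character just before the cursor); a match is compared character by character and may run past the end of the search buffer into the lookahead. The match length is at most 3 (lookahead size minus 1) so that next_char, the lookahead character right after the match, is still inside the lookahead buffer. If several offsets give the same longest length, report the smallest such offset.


Try each offset into the search buffer:
  offset=1 (pos 5, char 'd'): match length 2
  offset=2 (pos 4, char 'a'): match length 0
  offset=3 (pos 3, char 'a'): match length 0
  offset=4 (pos 2, char 'c'): match length 0
  offset=5 (pos 1, char 'd'): match length 1
  offset=6 (pos 0, char 'd'): match length 2
Longest match has length 2, found at offsets 1, 6; take the smallest, offset 1.
next_char = character at position 6 + 2 = 8 -> 'a'

Best match: offset=1, length=2 (matching 'dd' starting at position 5)
LZ77 triple: (1, 2, 'a')


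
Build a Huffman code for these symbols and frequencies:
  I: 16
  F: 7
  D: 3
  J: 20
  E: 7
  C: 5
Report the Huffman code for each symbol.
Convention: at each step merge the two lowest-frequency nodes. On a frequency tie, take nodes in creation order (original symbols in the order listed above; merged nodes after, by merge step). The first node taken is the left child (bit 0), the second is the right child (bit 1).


Huffman tree construction:
Step 1: Merge D(3) + C(5) = 8
Step 2: Merge F(7) + E(7) = 14
Step 3: Merge (D+C)(8) + (F+E)(14) = 22
Step 4: Merge I(16) + J(20) = 36
Step 5: Merge ((D+C)+(F+E))(22) + (I+J)(36) = 58
Read each symbol's code off the tree from the root (left child = 0, right child = 1).

Codes:
  I: 10 (length 2)
  F: 010 (length 3)
  D: 000 (length 3)
  J: 11 (length 2)
  E: 011 (length 3)
  C: 001 (length 3)
Average code length: 138/58 = 2.3793 bits/symbol


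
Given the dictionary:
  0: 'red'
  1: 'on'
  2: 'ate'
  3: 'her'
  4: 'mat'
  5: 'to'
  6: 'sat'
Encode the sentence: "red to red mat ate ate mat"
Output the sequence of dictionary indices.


Look up each word in the dictionary:
  'red' -> 0
  'to' -> 5
  'red' -> 0
  'mat' -> 4
  'ate' -> 2
  'ate' -> 2
  'mat' -> 4

Encoded: [0, 5, 0, 4, 2, 2, 4]


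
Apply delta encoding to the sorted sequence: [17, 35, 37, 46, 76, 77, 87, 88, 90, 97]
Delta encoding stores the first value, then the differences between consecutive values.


First value: 17
Deltas:
  35 - 17 = 18
  37 - 35 = 2
  46 - 37 = 9
  76 - 46 = 30
  77 - 76 = 1
  87 - 77 = 10
  88 - 87 = 1
  90 - 88 = 2
  97 - 90 = 7


Delta encoded: [17, 18, 2, 9, 30, 1, 10, 1, 2, 7]


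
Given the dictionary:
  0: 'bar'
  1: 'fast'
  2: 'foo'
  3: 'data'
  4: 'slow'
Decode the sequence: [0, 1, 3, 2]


Look up each index in the dictionary:
  0 -> 'bar'
  1 -> 'fast'
  3 -> 'data'
  2 -> 'foo'

Decoded: "bar fast data foo"


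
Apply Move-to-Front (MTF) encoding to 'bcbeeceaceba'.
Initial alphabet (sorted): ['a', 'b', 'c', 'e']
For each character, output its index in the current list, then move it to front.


MTF encoding:
'b': index 1 in ['a', 'b', 'c', 'e'] -> ['b', 'a', 'c', 'e']
'c': index 2 in ['b', 'a', 'c', 'e'] -> ['c', 'b', 'a', 'e']
'b': index 1 in ['c', 'b', 'a', 'e'] -> ['b', 'c', 'a', 'e']
'e': index 3 in ['b', 'c', 'a', 'e'] -> ['e', 'b', 'c', 'a']
'e': index 0 in ['e', 'b', 'c', 'a'] -> ['e', 'b', 'c', 'a']
'c': index 2 in ['e', 'b', 'c', 'a'] -> ['c', 'e', 'b', 'a']
'e': index 1 in ['c', 'e', 'b', 'a'] -> ['e', 'c', 'b', 'a']
'a': index 3 in ['e', 'c', 'b', 'a'] -> ['a', 'e', 'c', 'b']
'c': index 2 in ['a', 'e', 'c', 'b'] -> ['c', 'a', 'e', 'b']
'e': index 2 in ['c', 'a', 'e', 'b'] -> ['e', 'c', 'a', 'b']
'b': index 3 in ['e', 'c', 'a', 'b'] -> ['b', 'e', 'c', 'a']
'a': index 3 in ['b', 'e', 'c', 'a'] -> ['a', 'b', 'e', 'c']


Output: [1, 2, 1, 3, 0, 2, 1, 3, 2, 2, 3, 3]


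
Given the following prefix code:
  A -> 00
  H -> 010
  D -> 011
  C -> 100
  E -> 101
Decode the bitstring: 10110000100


Decoding step by step:
Bits 101 -> E
Bits 100 -> C
Bits 00 -> A
Bits 100 -> C


Decoded message: ECAC


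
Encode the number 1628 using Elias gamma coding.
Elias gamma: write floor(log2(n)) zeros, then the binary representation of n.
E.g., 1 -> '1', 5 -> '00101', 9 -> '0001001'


num_bits = floor(log2(1628)) + 1 = 11
leading_zeros = num_bits - 1 = 10
binary(1628) = 11001011100

Elias gamma(1628) = '0000000000' + '11001011100' = 000000000011001011100 (21 bits)


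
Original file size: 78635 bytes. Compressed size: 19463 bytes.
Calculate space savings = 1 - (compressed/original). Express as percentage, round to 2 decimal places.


ratio = compressed/original = 19463/78635 = 0.247511
savings = 1 - ratio = 1 - 0.247511 = 0.752489
as a percentage: 0.752489 * 100 = 75.25%

Space savings = 1 - 19463/78635 = 75.25%


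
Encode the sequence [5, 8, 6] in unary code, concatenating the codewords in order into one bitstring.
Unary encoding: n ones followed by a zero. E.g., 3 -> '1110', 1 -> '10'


Encode each number as n ones followed by a terminating 0:
  5 -> 111110 (6 bits)
  8 -> 111111110 (9 bits)
  6 -> 1111110 (7 bits)
Total length = 6 + 9 + 7 = 22 bits.

Unary([5, 8, 6]) = 1111101111111101111110 (22 bits)
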